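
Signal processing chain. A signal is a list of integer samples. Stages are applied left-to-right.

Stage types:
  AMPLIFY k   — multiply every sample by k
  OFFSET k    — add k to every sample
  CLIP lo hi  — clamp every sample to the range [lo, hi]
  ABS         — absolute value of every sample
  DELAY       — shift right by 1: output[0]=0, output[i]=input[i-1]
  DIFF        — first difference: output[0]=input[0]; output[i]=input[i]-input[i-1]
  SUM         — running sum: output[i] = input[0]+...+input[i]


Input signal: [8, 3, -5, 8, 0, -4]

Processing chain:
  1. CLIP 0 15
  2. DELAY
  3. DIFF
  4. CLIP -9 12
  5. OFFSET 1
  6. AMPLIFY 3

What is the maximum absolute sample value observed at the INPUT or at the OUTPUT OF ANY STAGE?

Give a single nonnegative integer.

Input: [8, 3, -5, 8, 0, -4] (max |s|=8)
Stage 1 (CLIP 0 15): clip(8,0,15)=8, clip(3,0,15)=3, clip(-5,0,15)=0, clip(8,0,15)=8, clip(0,0,15)=0, clip(-4,0,15)=0 -> [8, 3, 0, 8, 0, 0] (max |s|=8)
Stage 2 (DELAY): [0, 8, 3, 0, 8, 0] = [0, 8, 3, 0, 8, 0] -> [0, 8, 3, 0, 8, 0] (max |s|=8)
Stage 3 (DIFF): s[0]=0, 8-0=8, 3-8=-5, 0-3=-3, 8-0=8, 0-8=-8 -> [0, 8, -5, -3, 8, -8] (max |s|=8)
Stage 4 (CLIP -9 12): clip(0,-9,12)=0, clip(8,-9,12)=8, clip(-5,-9,12)=-5, clip(-3,-9,12)=-3, clip(8,-9,12)=8, clip(-8,-9,12)=-8 -> [0, 8, -5, -3, 8, -8] (max |s|=8)
Stage 5 (OFFSET 1): 0+1=1, 8+1=9, -5+1=-4, -3+1=-2, 8+1=9, -8+1=-7 -> [1, 9, -4, -2, 9, -7] (max |s|=9)
Stage 6 (AMPLIFY 3): 1*3=3, 9*3=27, -4*3=-12, -2*3=-6, 9*3=27, -7*3=-21 -> [3, 27, -12, -6, 27, -21] (max |s|=27)
Overall max amplitude: 27

Answer: 27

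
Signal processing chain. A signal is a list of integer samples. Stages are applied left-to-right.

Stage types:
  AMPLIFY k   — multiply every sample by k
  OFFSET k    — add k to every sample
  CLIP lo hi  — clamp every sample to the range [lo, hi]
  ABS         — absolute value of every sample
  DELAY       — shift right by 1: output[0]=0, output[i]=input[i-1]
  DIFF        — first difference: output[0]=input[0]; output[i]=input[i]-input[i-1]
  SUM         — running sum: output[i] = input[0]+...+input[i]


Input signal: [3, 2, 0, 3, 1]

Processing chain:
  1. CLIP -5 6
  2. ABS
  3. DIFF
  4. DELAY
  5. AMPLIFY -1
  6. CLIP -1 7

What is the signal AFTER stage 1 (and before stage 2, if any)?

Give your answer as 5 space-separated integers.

Input: [3, 2, 0, 3, 1]
Stage 1 (CLIP -5 6): clip(3,-5,6)=3, clip(2,-5,6)=2, clip(0,-5,6)=0, clip(3,-5,6)=3, clip(1,-5,6)=1 -> [3, 2, 0, 3, 1]

Answer: 3 2 0 3 1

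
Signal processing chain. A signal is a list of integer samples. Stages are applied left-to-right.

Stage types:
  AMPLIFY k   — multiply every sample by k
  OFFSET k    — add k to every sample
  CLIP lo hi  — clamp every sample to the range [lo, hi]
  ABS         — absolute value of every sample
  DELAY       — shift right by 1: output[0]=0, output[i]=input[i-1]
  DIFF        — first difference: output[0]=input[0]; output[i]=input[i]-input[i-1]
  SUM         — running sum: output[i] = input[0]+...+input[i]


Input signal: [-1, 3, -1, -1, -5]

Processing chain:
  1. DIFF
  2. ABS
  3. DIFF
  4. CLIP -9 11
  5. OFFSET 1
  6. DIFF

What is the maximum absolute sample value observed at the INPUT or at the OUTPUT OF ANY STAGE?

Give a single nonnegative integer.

Answer: 8

Derivation:
Input: [-1, 3, -1, -1, -5] (max |s|=5)
Stage 1 (DIFF): s[0]=-1, 3--1=4, -1-3=-4, -1--1=0, -5--1=-4 -> [-1, 4, -4, 0, -4] (max |s|=4)
Stage 2 (ABS): |-1|=1, |4|=4, |-4|=4, |0|=0, |-4|=4 -> [1, 4, 4, 0, 4] (max |s|=4)
Stage 3 (DIFF): s[0]=1, 4-1=3, 4-4=0, 0-4=-4, 4-0=4 -> [1, 3, 0, -4, 4] (max |s|=4)
Stage 4 (CLIP -9 11): clip(1,-9,11)=1, clip(3,-9,11)=3, clip(0,-9,11)=0, clip(-4,-9,11)=-4, clip(4,-9,11)=4 -> [1, 3, 0, -4, 4] (max |s|=4)
Stage 5 (OFFSET 1): 1+1=2, 3+1=4, 0+1=1, -4+1=-3, 4+1=5 -> [2, 4, 1, -3, 5] (max |s|=5)
Stage 6 (DIFF): s[0]=2, 4-2=2, 1-4=-3, -3-1=-4, 5--3=8 -> [2, 2, -3, -4, 8] (max |s|=8)
Overall max amplitude: 8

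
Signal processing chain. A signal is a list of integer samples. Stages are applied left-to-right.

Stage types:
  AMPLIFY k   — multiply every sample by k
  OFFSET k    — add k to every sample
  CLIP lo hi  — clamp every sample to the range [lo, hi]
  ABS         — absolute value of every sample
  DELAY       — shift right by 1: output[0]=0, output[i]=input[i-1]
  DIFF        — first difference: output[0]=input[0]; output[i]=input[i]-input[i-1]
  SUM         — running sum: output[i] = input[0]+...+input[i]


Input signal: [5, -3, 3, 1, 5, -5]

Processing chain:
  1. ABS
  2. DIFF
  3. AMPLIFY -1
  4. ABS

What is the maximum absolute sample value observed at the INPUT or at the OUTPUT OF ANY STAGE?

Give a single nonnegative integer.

Answer: 5

Derivation:
Input: [5, -3, 3, 1, 5, -5] (max |s|=5)
Stage 1 (ABS): |5|=5, |-3|=3, |3|=3, |1|=1, |5|=5, |-5|=5 -> [5, 3, 3, 1, 5, 5] (max |s|=5)
Stage 2 (DIFF): s[0]=5, 3-5=-2, 3-3=0, 1-3=-2, 5-1=4, 5-5=0 -> [5, -2, 0, -2, 4, 0] (max |s|=5)
Stage 3 (AMPLIFY -1): 5*-1=-5, -2*-1=2, 0*-1=0, -2*-1=2, 4*-1=-4, 0*-1=0 -> [-5, 2, 0, 2, -4, 0] (max |s|=5)
Stage 4 (ABS): |-5|=5, |2|=2, |0|=0, |2|=2, |-4|=4, |0|=0 -> [5, 2, 0, 2, 4, 0] (max |s|=5)
Overall max amplitude: 5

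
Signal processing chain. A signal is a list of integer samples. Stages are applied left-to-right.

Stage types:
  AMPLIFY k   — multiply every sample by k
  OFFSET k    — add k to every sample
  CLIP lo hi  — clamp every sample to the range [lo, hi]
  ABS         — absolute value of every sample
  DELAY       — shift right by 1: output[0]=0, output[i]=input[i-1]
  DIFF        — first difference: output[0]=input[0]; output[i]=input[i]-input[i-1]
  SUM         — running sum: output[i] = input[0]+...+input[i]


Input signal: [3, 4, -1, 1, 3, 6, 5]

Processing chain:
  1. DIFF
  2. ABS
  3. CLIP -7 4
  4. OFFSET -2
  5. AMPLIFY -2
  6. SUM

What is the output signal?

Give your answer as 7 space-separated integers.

Input: [3, 4, -1, 1, 3, 6, 5]
Stage 1 (DIFF): s[0]=3, 4-3=1, -1-4=-5, 1--1=2, 3-1=2, 6-3=3, 5-6=-1 -> [3, 1, -5, 2, 2, 3, -1]
Stage 2 (ABS): |3|=3, |1|=1, |-5|=5, |2|=2, |2|=2, |3|=3, |-1|=1 -> [3, 1, 5, 2, 2, 3, 1]
Stage 3 (CLIP -7 4): clip(3,-7,4)=3, clip(1,-7,4)=1, clip(5,-7,4)=4, clip(2,-7,4)=2, clip(2,-7,4)=2, clip(3,-7,4)=3, clip(1,-7,4)=1 -> [3, 1, 4, 2, 2, 3, 1]
Stage 4 (OFFSET -2): 3+-2=1, 1+-2=-1, 4+-2=2, 2+-2=0, 2+-2=0, 3+-2=1, 1+-2=-1 -> [1, -1, 2, 0, 0, 1, -1]
Stage 5 (AMPLIFY -2): 1*-2=-2, -1*-2=2, 2*-2=-4, 0*-2=0, 0*-2=0, 1*-2=-2, -1*-2=2 -> [-2, 2, -4, 0, 0, -2, 2]
Stage 6 (SUM): sum[0..0]=-2, sum[0..1]=0, sum[0..2]=-4, sum[0..3]=-4, sum[0..4]=-4, sum[0..5]=-6, sum[0..6]=-4 -> [-2, 0, -4, -4, -4, -6, -4]

Answer: -2 0 -4 -4 -4 -6 -4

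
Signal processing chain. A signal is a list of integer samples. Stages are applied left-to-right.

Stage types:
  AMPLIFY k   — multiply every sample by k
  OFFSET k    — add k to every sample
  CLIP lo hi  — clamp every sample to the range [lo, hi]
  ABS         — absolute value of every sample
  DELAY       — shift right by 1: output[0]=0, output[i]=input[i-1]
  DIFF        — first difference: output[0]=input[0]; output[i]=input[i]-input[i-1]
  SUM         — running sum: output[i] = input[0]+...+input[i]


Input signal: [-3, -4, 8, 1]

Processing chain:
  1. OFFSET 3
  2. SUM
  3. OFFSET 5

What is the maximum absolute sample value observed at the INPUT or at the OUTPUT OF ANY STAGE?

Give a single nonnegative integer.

Answer: 19

Derivation:
Input: [-3, -4, 8, 1] (max |s|=8)
Stage 1 (OFFSET 3): -3+3=0, -4+3=-1, 8+3=11, 1+3=4 -> [0, -1, 11, 4] (max |s|=11)
Stage 2 (SUM): sum[0..0]=0, sum[0..1]=-1, sum[0..2]=10, sum[0..3]=14 -> [0, -1, 10, 14] (max |s|=14)
Stage 3 (OFFSET 5): 0+5=5, -1+5=4, 10+5=15, 14+5=19 -> [5, 4, 15, 19] (max |s|=19)
Overall max amplitude: 19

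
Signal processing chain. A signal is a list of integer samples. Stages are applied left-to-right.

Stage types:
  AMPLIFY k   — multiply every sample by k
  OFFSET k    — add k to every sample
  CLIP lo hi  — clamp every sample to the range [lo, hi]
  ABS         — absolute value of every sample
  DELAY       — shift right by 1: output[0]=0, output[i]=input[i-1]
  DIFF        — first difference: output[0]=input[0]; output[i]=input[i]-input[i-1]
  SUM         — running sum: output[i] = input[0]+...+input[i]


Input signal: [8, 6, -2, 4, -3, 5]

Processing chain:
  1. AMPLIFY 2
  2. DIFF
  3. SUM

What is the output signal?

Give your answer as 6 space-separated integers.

Answer: 16 12 -4 8 -6 10

Derivation:
Input: [8, 6, -2, 4, -3, 5]
Stage 1 (AMPLIFY 2): 8*2=16, 6*2=12, -2*2=-4, 4*2=8, -3*2=-6, 5*2=10 -> [16, 12, -4, 8, -6, 10]
Stage 2 (DIFF): s[0]=16, 12-16=-4, -4-12=-16, 8--4=12, -6-8=-14, 10--6=16 -> [16, -4, -16, 12, -14, 16]
Stage 3 (SUM): sum[0..0]=16, sum[0..1]=12, sum[0..2]=-4, sum[0..3]=8, sum[0..4]=-6, sum[0..5]=10 -> [16, 12, -4, 8, -6, 10]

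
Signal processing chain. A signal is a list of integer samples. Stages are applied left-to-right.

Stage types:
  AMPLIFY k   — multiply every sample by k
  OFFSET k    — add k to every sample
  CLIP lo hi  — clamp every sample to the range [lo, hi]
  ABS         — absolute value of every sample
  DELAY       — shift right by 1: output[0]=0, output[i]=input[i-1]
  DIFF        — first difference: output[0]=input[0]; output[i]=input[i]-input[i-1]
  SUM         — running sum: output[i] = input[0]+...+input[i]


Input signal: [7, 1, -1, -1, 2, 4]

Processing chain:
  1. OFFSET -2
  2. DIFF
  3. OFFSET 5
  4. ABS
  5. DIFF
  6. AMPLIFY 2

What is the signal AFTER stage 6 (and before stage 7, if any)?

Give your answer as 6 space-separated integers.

Input: [7, 1, -1, -1, 2, 4]
Stage 1 (OFFSET -2): 7+-2=5, 1+-2=-1, -1+-2=-3, -1+-2=-3, 2+-2=0, 4+-2=2 -> [5, -1, -3, -3, 0, 2]
Stage 2 (DIFF): s[0]=5, -1-5=-6, -3--1=-2, -3--3=0, 0--3=3, 2-0=2 -> [5, -6, -2, 0, 3, 2]
Stage 3 (OFFSET 5): 5+5=10, -6+5=-1, -2+5=3, 0+5=5, 3+5=8, 2+5=7 -> [10, -1, 3, 5, 8, 7]
Stage 4 (ABS): |10|=10, |-1|=1, |3|=3, |5|=5, |8|=8, |7|=7 -> [10, 1, 3, 5, 8, 7]
Stage 5 (DIFF): s[0]=10, 1-10=-9, 3-1=2, 5-3=2, 8-5=3, 7-8=-1 -> [10, -9, 2, 2, 3, -1]
Stage 6 (AMPLIFY 2): 10*2=20, -9*2=-18, 2*2=4, 2*2=4, 3*2=6, -1*2=-2 -> [20, -18, 4, 4, 6, -2]

Answer: 20 -18 4 4 6 -2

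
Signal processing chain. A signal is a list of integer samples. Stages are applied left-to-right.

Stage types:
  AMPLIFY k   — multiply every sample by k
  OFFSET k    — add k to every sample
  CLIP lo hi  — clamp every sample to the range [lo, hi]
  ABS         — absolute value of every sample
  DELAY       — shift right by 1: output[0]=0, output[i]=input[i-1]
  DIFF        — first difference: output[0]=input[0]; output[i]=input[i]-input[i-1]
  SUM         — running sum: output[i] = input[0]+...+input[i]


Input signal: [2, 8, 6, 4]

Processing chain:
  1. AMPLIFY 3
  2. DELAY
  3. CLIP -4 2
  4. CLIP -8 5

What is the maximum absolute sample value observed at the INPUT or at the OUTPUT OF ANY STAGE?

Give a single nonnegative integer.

Answer: 24

Derivation:
Input: [2, 8, 6, 4] (max |s|=8)
Stage 1 (AMPLIFY 3): 2*3=6, 8*3=24, 6*3=18, 4*3=12 -> [6, 24, 18, 12] (max |s|=24)
Stage 2 (DELAY): [0, 6, 24, 18] = [0, 6, 24, 18] -> [0, 6, 24, 18] (max |s|=24)
Stage 3 (CLIP -4 2): clip(0,-4,2)=0, clip(6,-4,2)=2, clip(24,-4,2)=2, clip(18,-4,2)=2 -> [0, 2, 2, 2] (max |s|=2)
Stage 4 (CLIP -8 5): clip(0,-8,5)=0, clip(2,-8,5)=2, clip(2,-8,5)=2, clip(2,-8,5)=2 -> [0, 2, 2, 2] (max |s|=2)
Overall max amplitude: 24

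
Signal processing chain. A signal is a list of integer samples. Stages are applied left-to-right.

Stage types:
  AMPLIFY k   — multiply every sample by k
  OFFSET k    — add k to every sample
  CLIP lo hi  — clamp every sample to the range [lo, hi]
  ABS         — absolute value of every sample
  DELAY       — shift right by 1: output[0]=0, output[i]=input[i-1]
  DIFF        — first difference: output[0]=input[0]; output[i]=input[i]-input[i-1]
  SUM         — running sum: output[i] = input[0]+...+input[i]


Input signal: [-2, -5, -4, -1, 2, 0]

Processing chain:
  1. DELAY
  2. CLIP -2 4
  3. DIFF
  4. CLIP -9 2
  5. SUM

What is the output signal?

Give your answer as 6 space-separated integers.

Answer: 0 -2 -2 -2 -1 1

Derivation:
Input: [-2, -5, -4, -1, 2, 0]
Stage 1 (DELAY): [0, -2, -5, -4, -1, 2] = [0, -2, -5, -4, -1, 2] -> [0, -2, -5, -4, -1, 2]
Stage 2 (CLIP -2 4): clip(0,-2,4)=0, clip(-2,-2,4)=-2, clip(-5,-2,4)=-2, clip(-4,-2,4)=-2, clip(-1,-2,4)=-1, clip(2,-2,4)=2 -> [0, -2, -2, -2, -1, 2]
Stage 3 (DIFF): s[0]=0, -2-0=-2, -2--2=0, -2--2=0, -1--2=1, 2--1=3 -> [0, -2, 0, 0, 1, 3]
Stage 4 (CLIP -9 2): clip(0,-9,2)=0, clip(-2,-9,2)=-2, clip(0,-9,2)=0, clip(0,-9,2)=0, clip(1,-9,2)=1, clip(3,-9,2)=2 -> [0, -2, 0, 0, 1, 2]
Stage 5 (SUM): sum[0..0]=0, sum[0..1]=-2, sum[0..2]=-2, sum[0..3]=-2, sum[0..4]=-1, sum[0..5]=1 -> [0, -2, -2, -2, -1, 1]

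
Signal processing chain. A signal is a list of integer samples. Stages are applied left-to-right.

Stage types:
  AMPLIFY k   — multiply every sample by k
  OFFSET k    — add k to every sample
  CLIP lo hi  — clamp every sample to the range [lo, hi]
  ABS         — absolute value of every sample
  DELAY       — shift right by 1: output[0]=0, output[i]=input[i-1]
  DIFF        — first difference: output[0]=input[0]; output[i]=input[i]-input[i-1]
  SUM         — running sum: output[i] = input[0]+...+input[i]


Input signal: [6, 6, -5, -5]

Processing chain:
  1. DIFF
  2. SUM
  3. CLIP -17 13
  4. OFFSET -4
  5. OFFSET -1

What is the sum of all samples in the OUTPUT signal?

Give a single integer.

Answer: -18

Derivation:
Input: [6, 6, -5, -5]
Stage 1 (DIFF): s[0]=6, 6-6=0, -5-6=-11, -5--5=0 -> [6, 0, -11, 0]
Stage 2 (SUM): sum[0..0]=6, sum[0..1]=6, sum[0..2]=-5, sum[0..3]=-5 -> [6, 6, -5, -5]
Stage 3 (CLIP -17 13): clip(6,-17,13)=6, clip(6,-17,13)=6, clip(-5,-17,13)=-5, clip(-5,-17,13)=-5 -> [6, 6, -5, -5]
Stage 4 (OFFSET -4): 6+-4=2, 6+-4=2, -5+-4=-9, -5+-4=-9 -> [2, 2, -9, -9]
Stage 5 (OFFSET -1): 2+-1=1, 2+-1=1, -9+-1=-10, -9+-1=-10 -> [1, 1, -10, -10]
Output sum: -18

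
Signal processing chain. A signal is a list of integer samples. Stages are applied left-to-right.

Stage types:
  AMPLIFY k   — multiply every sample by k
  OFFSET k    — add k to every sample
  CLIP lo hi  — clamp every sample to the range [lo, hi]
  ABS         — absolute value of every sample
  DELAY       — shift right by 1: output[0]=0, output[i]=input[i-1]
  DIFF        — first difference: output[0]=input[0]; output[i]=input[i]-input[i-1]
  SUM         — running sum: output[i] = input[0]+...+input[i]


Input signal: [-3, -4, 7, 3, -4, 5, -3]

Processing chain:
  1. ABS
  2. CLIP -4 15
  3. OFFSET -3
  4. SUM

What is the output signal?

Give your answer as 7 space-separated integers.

Answer: 0 1 5 5 6 8 8

Derivation:
Input: [-3, -4, 7, 3, -4, 5, -3]
Stage 1 (ABS): |-3|=3, |-4|=4, |7|=7, |3|=3, |-4|=4, |5|=5, |-3|=3 -> [3, 4, 7, 3, 4, 5, 3]
Stage 2 (CLIP -4 15): clip(3,-4,15)=3, clip(4,-4,15)=4, clip(7,-4,15)=7, clip(3,-4,15)=3, clip(4,-4,15)=4, clip(5,-4,15)=5, clip(3,-4,15)=3 -> [3, 4, 7, 3, 4, 5, 3]
Stage 3 (OFFSET -3): 3+-3=0, 4+-3=1, 7+-3=4, 3+-3=0, 4+-3=1, 5+-3=2, 3+-3=0 -> [0, 1, 4, 0, 1, 2, 0]
Stage 4 (SUM): sum[0..0]=0, sum[0..1]=1, sum[0..2]=5, sum[0..3]=5, sum[0..4]=6, sum[0..5]=8, sum[0..6]=8 -> [0, 1, 5, 5, 6, 8, 8]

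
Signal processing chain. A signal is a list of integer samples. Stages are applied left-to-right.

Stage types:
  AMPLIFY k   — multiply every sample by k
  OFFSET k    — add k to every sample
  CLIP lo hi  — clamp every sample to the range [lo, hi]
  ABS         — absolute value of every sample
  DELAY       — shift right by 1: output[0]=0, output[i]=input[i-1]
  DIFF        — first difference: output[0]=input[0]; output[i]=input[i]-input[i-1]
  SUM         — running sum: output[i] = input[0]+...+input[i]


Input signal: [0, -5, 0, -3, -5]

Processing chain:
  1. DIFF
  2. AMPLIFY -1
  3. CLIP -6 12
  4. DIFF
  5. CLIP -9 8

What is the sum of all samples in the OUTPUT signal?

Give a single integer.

Answer: 3

Derivation:
Input: [0, -5, 0, -3, -5]
Stage 1 (DIFF): s[0]=0, -5-0=-5, 0--5=5, -3-0=-3, -5--3=-2 -> [0, -5, 5, -3, -2]
Stage 2 (AMPLIFY -1): 0*-1=0, -5*-1=5, 5*-1=-5, -3*-1=3, -2*-1=2 -> [0, 5, -5, 3, 2]
Stage 3 (CLIP -6 12): clip(0,-6,12)=0, clip(5,-6,12)=5, clip(-5,-6,12)=-5, clip(3,-6,12)=3, clip(2,-6,12)=2 -> [0, 5, -5, 3, 2]
Stage 4 (DIFF): s[0]=0, 5-0=5, -5-5=-10, 3--5=8, 2-3=-1 -> [0, 5, -10, 8, -1]
Stage 5 (CLIP -9 8): clip(0,-9,8)=0, clip(5,-9,8)=5, clip(-10,-9,8)=-9, clip(8,-9,8)=8, clip(-1,-9,8)=-1 -> [0, 5, -9, 8, -1]
Output sum: 3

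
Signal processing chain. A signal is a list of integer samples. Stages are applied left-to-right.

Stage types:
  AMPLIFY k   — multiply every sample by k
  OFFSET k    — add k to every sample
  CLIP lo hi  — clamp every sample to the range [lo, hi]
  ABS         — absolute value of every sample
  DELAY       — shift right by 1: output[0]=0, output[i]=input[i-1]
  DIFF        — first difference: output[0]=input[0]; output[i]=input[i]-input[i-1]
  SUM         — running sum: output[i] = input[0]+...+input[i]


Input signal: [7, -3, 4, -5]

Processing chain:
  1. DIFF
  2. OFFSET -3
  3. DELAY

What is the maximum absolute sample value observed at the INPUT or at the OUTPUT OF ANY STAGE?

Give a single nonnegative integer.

Input: [7, -3, 4, -5] (max |s|=7)
Stage 1 (DIFF): s[0]=7, -3-7=-10, 4--3=7, -5-4=-9 -> [7, -10, 7, -9] (max |s|=10)
Stage 2 (OFFSET -3): 7+-3=4, -10+-3=-13, 7+-3=4, -9+-3=-12 -> [4, -13, 4, -12] (max |s|=13)
Stage 3 (DELAY): [0, 4, -13, 4] = [0, 4, -13, 4] -> [0, 4, -13, 4] (max |s|=13)
Overall max amplitude: 13

Answer: 13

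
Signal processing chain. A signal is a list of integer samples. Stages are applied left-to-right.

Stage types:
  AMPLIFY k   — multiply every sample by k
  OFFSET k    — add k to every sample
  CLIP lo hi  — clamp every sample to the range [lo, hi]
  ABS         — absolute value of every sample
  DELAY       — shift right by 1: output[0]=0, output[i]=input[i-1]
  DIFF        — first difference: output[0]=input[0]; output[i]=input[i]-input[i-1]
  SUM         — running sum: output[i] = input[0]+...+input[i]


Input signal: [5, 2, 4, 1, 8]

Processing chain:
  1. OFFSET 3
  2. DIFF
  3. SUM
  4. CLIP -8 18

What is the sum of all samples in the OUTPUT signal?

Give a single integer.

Answer: 35

Derivation:
Input: [5, 2, 4, 1, 8]
Stage 1 (OFFSET 3): 5+3=8, 2+3=5, 4+3=7, 1+3=4, 8+3=11 -> [8, 5, 7, 4, 11]
Stage 2 (DIFF): s[0]=8, 5-8=-3, 7-5=2, 4-7=-3, 11-4=7 -> [8, -3, 2, -3, 7]
Stage 3 (SUM): sum[0..0]=8, sum[0..1]=5, sum[0..2]=7, sum[0..3]=4, sum[0..4]=11 -> [8, 5, 7, 4, 11]
Stage 4 (CLIP -8 18): clip(8,-8,18)=8, clip(5,-8,18)=5, clip(7,-8,18)=7, clip(4,-8,18)=4, clip(11,-8,18)=11 -> [8, 5, 7, 4, 11]
Output sum: 35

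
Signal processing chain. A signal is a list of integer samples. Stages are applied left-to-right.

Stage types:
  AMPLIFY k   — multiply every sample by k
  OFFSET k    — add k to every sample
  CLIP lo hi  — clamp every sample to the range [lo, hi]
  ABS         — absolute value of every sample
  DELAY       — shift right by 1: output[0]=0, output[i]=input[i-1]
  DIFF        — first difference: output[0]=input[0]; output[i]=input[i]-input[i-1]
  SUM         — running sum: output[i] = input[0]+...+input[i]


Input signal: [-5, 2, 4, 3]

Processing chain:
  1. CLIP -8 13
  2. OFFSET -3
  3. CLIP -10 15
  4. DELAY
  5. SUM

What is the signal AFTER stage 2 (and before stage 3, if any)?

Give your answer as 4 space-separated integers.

Answer: -8 -1 1 0

Derivation:
Input: [-5, 2, 4, 3]
Stage 1 (CLIP -8 13): clip(-5,-8,13)=-5, clip(2,-8,13)=2, clip(4,-8,13)=4, clip(3,-8,13)=3 -> [-5, 2, 4, 3]
Stage 2 (OFFSET -3): -5+-3=-8, 2+-3=-1, 4+-3=1, 3+-3=0 -> [-8, -1, 1, 0]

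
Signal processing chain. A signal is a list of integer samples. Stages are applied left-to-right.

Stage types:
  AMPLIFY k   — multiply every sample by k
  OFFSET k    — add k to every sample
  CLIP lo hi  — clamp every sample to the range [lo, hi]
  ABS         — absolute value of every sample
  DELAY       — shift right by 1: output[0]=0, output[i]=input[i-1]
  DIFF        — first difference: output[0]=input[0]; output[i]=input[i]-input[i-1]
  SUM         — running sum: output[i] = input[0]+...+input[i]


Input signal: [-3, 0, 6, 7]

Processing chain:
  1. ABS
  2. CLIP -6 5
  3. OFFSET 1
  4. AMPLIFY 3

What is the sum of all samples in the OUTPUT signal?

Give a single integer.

Input: [-3, 0, 6, 7]
Stage 1 (ABS): |-3|=3, |0|=0, |6|=6, |7|=7 -> [3, 0, 6, 7]
Stage 2 (CLIP -6 5): clip(3,-6,5)=3, clip(0,-6,5)=0, clip(6,-6,5)=5, clip(7,-6,5)=5 -> [3, 0, 5, 5]
Stage 3 (OFFSET 1): 3+1=4, 0+1=1, 5+1=6, 5+1=6 -> [4, 1, 6, 6]
Stage 4 (AMPLIFY 3): 4*3=12, 1*3=3, 6*3=18, 6*3=18 -> [12, 3, 18, 18]
Output sum: 51

Answer: 51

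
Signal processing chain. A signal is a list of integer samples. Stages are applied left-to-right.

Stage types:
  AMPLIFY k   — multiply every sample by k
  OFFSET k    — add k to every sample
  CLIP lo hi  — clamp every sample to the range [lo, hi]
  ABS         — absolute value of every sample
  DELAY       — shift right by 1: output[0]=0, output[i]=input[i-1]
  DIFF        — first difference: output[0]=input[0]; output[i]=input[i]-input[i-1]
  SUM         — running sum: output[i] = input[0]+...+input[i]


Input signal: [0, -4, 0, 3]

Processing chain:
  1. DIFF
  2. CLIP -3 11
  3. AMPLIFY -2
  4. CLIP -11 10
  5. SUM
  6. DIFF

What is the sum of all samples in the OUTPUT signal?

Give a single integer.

Answer: -8

Derivation:
Input: [0, -4, 0, 3]
Stage 1 (DIFF): s[0]=0, -4-0=-4, 0--4=4, 3-0=3 -> [0, -4, 4, 3]
Stage 2 (CLIP -3 11): clip(0,-3,11)=0, clip(-4,-3,11)=-3, clip(4,-3,11)=4, clip(3,-3,11)=3 -> [0, -3, 4, 3]
Stage 3 (AMPLIFY -2): 0*-2=0, -3*-2=6, 4*-2=-8, 3*-2=-6 -> [0, 6, -8, -6]
Stage 4 (CLIP -11 10): clip(0,-11,10)=0, clip(6,-11,10)=6, clip(-8,-11,10)=-8, clip(-6,-11,10)=-6 -> [0, 6, -8, -6]
Stage 5 (SUM): sum[0..0]=0, sum[0..1]=6, sum[0..2]=-2, sum[0..3]=-8 -> [0, 6, -2, -8]
Stage 6 (DIFF): s[0]=0, 6-0=6, -2-6=-8, -8--2=-6 -> [0, 6, -8, -6]
Output sum: -8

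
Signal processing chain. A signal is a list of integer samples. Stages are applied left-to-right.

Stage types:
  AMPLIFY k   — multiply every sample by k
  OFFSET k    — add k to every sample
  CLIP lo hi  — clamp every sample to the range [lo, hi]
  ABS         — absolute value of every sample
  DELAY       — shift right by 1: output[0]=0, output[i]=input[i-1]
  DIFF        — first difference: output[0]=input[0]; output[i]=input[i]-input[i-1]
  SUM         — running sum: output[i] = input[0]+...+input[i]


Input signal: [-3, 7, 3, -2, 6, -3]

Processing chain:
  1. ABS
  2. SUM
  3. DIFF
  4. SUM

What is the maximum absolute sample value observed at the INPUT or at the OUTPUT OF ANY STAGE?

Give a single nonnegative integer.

Answer: 24

Derivation:
Input: [-3, 7, 3, -2, 6, -3] (max |s|=7)
Stage 1 (ABS): |-3|=3, |7|=7, |3|=3, |-2|=2, |6|=6, |-3|=3 -> [3, 7, 3, 2, 6, 3] (max |s|=7)
Stage 2 (SUM): sum[0..0]=3, sum[0..1]=10, sum[0..2]=13, sum[0..3]=15, sum[0..4]=21, sum[0..5]=24 -> [3, 10, 13, 15, 21, 24] (max |s|=24)
Stage 3 (DIFF): s[0]=3, 10-3=7, 13-10=3, 15-13=2, 21-15=6, 24-21=3 -> [3, 7, 3, 2, 6, 3] (max |s|=7)
Stage 4 (SUM): sum[0..0]=3, sum[0..1]=10, sum[0..2]=13, sum[0..3]=15, sum[0..4]=21, sum[0..5]=24 -> [3, 10, 13, 15, 21, 24] (max |s|=24)
Overall max amplitude: 24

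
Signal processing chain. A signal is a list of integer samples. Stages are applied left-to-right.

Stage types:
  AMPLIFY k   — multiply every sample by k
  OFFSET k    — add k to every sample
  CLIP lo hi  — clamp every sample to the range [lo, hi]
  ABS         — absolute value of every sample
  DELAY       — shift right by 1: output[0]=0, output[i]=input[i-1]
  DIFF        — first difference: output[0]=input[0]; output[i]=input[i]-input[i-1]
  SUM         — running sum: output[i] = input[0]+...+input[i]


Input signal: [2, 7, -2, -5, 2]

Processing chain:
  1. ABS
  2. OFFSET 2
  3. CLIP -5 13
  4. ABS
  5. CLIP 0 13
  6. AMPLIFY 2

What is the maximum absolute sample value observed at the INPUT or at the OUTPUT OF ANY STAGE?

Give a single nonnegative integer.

Answer: 18

Derivation:
Input: [2, 7, -2, -5, 2] (max |s|=7)
Stage 1 (ABS): |2|=2, |7|=7, |-2|=2, |-5|=5, |2|=2 -> [2, 7, 2, 5, 2] (max |s|=7)
Stage 2 (OFFSET 2): 2+2=4, 7+2=9, 2+2=4, 5+2=7, 2+2=4 -> [4, 9, 4, 7, 4] (max |s|=9)
Stage 3 (CLIP -5 13): clip(4,-5,13)=4, clip(9,-5,13)=9, clip(4,-5,13)=4, clip(7,-5,13)=7, clip(4,-5,13)=4 -> [4, 9, 4, 7, 4] (max |s|=9)
Stage 4 (ABS): |4|=4, |9|=9, |4|=4, |7|=7, |4|=4 -> [4, 9, 4, 7, 4] (max |s|=9)
Stage 5 (CLIP 0 13): clip(4,0,13)=4, clip(9,0,13)=9, clip(4,0,13)=4, clip(7,0,13)=7, clip(4,0,13)=4 -> [4, 9, 4, 7, 4] (max |s|=9)
Stage 6 (AMPLIFY 2): 4*2=8, 9*2=18, 4*2=8, 7*2=14, 4*2=8 -> [8, 18, 8, 14, 8] (max |s|=18)
Overall max amplitude: 18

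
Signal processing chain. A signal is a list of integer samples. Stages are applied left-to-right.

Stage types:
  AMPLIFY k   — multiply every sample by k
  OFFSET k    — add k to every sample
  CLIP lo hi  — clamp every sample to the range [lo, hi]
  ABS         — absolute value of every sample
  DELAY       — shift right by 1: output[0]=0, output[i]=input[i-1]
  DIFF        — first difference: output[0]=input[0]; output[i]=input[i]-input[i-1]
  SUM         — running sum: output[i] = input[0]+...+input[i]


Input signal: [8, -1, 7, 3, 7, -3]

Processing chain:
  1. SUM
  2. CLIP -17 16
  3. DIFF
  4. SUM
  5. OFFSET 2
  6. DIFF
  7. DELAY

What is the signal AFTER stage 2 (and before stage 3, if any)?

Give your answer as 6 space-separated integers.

Input: [8, -1, 7, 3, 7, -3]
Stage 1 (SUM): sum[0..0]=8, sum[0..1]=7, sum[0..2]=14, sum[0..3]=17, sum[0..4]=24, sum[0..5]=21 -> [8, 7, 14, 17, 24, 21]
Stage 2 (CLIP -17 16): clip(8,-17,16)=8, clip(7,-17,16)=7, clip(14,-17,16)=14, clip(17,-17,16)=16, clip(24,-17,16)=16, clip(21,-17,16)=16 -> [8, 7, 14, 16, 16, 16]

Answer: 8 7 14 16 16 16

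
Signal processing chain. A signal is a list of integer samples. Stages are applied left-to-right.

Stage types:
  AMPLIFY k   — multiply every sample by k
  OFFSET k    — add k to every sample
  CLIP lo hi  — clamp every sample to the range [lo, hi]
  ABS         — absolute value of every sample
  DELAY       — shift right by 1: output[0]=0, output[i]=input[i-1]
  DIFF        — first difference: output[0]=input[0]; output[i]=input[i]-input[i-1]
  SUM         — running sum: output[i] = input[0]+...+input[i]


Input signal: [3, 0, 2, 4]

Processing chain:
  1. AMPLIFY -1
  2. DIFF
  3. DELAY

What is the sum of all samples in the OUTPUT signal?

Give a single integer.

Input: [3, 0, 2, 4]
Stage 1 (AMPLIFY -1): 3*-1=-3, 0*-1=0, 2*-1=-2, 4*-1=-4 -> [-3, 0, -2, -4]
Stage 2 (DIFF): s[0]=-3, 0--3=3, -2-0=-2, -4--2=-2 -> [-3, 3, -2, -2]
Stage 3 (DELAY): [0, -3, 3, -2] = [0, -3, 3, -2] -> [0, -3, 3, -2]
Output sum: -2

Answer: -2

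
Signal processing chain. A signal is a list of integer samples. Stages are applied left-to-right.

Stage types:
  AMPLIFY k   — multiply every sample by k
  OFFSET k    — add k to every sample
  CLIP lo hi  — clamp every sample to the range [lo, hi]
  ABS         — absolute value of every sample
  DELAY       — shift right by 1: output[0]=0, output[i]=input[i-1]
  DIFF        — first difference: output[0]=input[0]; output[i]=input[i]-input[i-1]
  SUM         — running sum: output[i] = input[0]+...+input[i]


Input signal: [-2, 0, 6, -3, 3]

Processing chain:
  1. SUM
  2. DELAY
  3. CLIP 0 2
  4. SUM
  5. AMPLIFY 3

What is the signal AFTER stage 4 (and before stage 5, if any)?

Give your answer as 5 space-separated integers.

Answer: 0 0 0 2 3

Derivation:
Input: [-2, 0, 6, -3, 3]
Stage 1 (SUM): sum[0..0]=-2, sum[0..1]=-2, sum[0..2]=4, sum[0..3]=1, sum[0..4]=4 -> [-2, -2, 4, 1, 4]
Stage 2 (DELAY): [0, -2, -2, 4, 1] = [0, -2, -2, 4, 1] -> [0, -2, -2, 4, 1]
Stage 3 (CLIP 0 2): clip(0,0,2)=0, clip(-2,0,2)=0, clip(-2,0,2)=0, clip(4,0,2)=2, clip(1,0,2)=1 -> [0, 0, 0, 2, 1]
Stage 4 (SUM): sum[0..0]=0, sum[0..1]=0, sum[0..2]=0, sum[0..3]=2, sum[0..4]=3 -> [0, 0, 0, 2, 3]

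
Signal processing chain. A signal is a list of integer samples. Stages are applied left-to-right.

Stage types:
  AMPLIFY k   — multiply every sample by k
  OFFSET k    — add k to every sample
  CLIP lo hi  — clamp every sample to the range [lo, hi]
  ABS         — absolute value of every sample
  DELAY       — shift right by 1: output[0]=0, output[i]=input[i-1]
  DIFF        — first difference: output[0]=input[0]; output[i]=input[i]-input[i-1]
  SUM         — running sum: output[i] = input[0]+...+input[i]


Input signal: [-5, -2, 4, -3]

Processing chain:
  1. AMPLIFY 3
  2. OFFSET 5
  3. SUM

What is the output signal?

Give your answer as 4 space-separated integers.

Answer: -10 -11 6 2

Derivation:
Input: [-5, -2, 4, -3]
Stage 1 (AMPLIFY 3): -5*3=-15, -2*3=-6, 4*3=12, -3*3=-9 -> [-15, -6, 12, -9]
Stage 2 (OFFSET 5): -15+5=-10, -6+5=-1, 12+5=17, -9+5=-4 -> [-10, -1, 17, -4]
Stage 3 (SUM): sum[0..0]=-10, sum[0..1]=-11, sum[0..2]=6, sum[0..3]=2 -> [-10, -11, 6, 2]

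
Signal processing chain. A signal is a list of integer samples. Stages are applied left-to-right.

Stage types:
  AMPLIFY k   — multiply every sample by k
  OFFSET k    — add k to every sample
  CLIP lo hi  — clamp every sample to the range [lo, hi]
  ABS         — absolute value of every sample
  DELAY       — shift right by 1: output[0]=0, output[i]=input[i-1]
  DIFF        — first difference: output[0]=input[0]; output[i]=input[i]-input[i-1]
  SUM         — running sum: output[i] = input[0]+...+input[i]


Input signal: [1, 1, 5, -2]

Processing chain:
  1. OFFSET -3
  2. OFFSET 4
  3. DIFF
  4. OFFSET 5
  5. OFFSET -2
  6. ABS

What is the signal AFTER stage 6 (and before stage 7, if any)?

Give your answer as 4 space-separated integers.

Answer: 5 3 7 4

Derivation:
Input: [1, 1, 5, -2]
Stage 1 (OFFSET -3): 1+-3=-2, 1+-3=-2, 5+-3=2, -2+-3=-5 -> [-2, -2, 2, -5]
Stage 2 (OFFSET 4): -2+4=2, -2+4=2, 2+4=6, -5+4=-1 -> [2, 2, 6, -1]
Stage 3 (DIFF): s[0]=2, 2-2=0, 6-2=4, -1-6=-7 -> [2, 0, 4, -7]
Stage 4 (OFFSET 5): 2+5=7, 0+5=5, 4+5=9, -7+5=-2 -> [7, 5, 9, -2]
Stage 5 (OFFSET -2): 7+-2=5, 5+-2=3, 9+-2=7, -2+-2=-4 -> [5, 3, 7, -4]
Stage 6 (ABS): |5|=5, |3|=3, |7|=7, |-4|=4 -> [5, 3, 7, 4]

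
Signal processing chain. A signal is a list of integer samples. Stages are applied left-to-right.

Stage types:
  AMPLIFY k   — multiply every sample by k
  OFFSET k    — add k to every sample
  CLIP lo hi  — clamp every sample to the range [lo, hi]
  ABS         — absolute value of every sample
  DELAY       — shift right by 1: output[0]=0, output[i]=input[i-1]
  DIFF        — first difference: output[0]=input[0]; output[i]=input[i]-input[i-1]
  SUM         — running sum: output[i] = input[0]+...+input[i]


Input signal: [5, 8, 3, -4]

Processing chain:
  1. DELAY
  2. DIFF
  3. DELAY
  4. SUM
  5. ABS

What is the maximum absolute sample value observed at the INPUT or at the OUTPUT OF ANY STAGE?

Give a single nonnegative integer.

Answer: 8

Derivation:
Input: [5, 8, 3, -4] (max |s|=8)
Stage 1 (DELAY): [0, 5, 8, 3] = [0, 5, 8, 3] -> [0, 5, 8, 3] (max |s|=8)
Stage 2 (DIFF): s[0]=0, 5-0=5, 8-5=3, 3-8=-5 -> [0, 5, 3, -5] (max |s|=5)
Stage 3 (DELAY): [0, 0, 5, 3] = [0, 0, 5, 3] -> [0, 0, 5, 3] (max |s|=5)
Stage 4 (SUM): sum[0..0]=0, sum[0..1]=0, sum[0..2]=5, sum[0..3]=8 -> [0, 0, 5, 8] (max |s|=8)
Stage 5 (ABS): |0|=0, |0|=0, |5|=5, |8|=8 -> [0, 0, 5, 8] (max |s|=8)
Overall max amplitude: 8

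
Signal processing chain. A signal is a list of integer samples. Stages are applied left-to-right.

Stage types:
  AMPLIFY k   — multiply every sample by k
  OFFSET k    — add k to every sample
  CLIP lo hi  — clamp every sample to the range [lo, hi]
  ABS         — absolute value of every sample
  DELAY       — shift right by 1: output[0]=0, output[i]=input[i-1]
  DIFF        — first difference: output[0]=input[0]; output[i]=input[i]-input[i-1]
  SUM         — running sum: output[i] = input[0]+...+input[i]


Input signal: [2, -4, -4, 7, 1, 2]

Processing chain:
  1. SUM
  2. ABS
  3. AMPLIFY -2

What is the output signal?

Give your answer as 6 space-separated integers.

Input: [2, -4, -4, 7, 1, 2]
Stage 1 (SUM): sum[0..0]=2, sum[0..1]=-2, sum[0..2]=-6, sum[0..3]=1, sum[0..4]=2, sum[0..5]=4 -> [2, -2, -6, 1, 2, 4]
Stage 2 (ABS): |2|=2, |-2|=2, |-6|=6, |1|=1, |2|=2, |4|=4 -> [2, 2, 6, 1, 2, 4]
Stage 3 (AMPLIFY -2): 2*-2=-4, 2*-2=-4, 6*-2=-12, 1*-2=-2, 2*-2=-4, 4*-2=-8 -> [-4, -4, -12, -2, -4, -8]

Answer: -4 -4 -12 -2 -4 -8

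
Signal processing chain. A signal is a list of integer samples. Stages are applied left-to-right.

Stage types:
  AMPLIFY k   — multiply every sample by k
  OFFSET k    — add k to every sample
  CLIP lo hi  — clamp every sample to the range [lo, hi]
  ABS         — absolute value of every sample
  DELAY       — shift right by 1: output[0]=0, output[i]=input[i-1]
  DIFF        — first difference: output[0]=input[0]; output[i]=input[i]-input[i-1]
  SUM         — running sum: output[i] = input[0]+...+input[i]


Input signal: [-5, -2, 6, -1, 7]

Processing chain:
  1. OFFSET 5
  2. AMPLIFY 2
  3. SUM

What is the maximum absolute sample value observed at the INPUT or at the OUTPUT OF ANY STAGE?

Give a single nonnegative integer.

Answer: 60

Derivation:
Input: [-5, -2, 6, -1, 7] (max |s|=7)
Stage 1 (OFFSET 5): -5+5=0, -2+5=3, 6+5=11, -1+5=4, 7+5=12 -> [0, 3, 11, 4, 12] (max |s|=12)
Stage 2 (AMPLIFY 2): 0*2=0, 3*2=6, 11*2=22, 4*2=8, 12*2=24 -> [0, 6, 22, 8, 24] (max |s|=24)
Stage 3 (SUM): sum[0..0]=0, sum[0..1]=6, sum[0..2]=28, sum[0..3]=36, sum[0..4]=60 -> [0, 6, 28, 36, 60] (max |s|=60)
Overall max amplitude: 60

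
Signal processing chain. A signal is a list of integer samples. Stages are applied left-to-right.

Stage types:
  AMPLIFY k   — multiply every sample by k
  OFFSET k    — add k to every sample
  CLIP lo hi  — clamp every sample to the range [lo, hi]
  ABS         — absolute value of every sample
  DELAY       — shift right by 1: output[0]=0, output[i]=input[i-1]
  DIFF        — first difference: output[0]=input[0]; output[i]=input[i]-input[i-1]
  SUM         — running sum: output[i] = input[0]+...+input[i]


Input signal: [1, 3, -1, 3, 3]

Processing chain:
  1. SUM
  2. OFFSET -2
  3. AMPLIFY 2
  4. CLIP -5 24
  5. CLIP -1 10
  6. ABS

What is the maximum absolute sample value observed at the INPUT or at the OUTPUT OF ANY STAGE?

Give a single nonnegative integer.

Input: [1, 3, -1, 3, 3] (max |s|=3)
Stage 1 (SUM): sum[0..0]=1, sum[0..1]=4, sum[0..2]=3, sum[0..3]=6, sum[0..4]=9 -> [1, 4, 3, 6, 9] (max |s|=9)
Stage 2 (OFFSET -2): 1+-2=-1, 4+-2=2, 3+-2=1, 6+-2=4, 9+-2=7 -> [-1, 2, 1, 4, 7] (max |s|=7)
Stage 3 (AMPLIFY 2): -1*2=-2, 2*2=4, 1*2=2, 4*2=8, 7*2=14 -> [-2, 4, 2, 8, 14] (max |s|=14)
Stage 4 (CLIP -5 24): clip(-2,-5,24)=-2, clip(4,-5,24)=4, clip(2,-5,24)=2, clip(8,-5,24)=8, clip(14,-5,24)=14 -> [-2, 4, 2, 8, 14] (max |s|=14)
Stage 5 (CLIP -1 10): clip(-2,-1,10)=-1, clip(4,-1,10)=4, clip(2,-1,10)=2, clip(8,-1,10)=8, clip(14,-1,10)=10 -> [-1, 4, 2, 8, 10] (max |s|=10)
Stage 6 (ABS): |-1|=1, |4|=4, |2|=2, |8|=8, |10|=10 -> [1, 4, 2, 8, 10] (max |s|=10)
Overall max amplitude: 14

Answer: 14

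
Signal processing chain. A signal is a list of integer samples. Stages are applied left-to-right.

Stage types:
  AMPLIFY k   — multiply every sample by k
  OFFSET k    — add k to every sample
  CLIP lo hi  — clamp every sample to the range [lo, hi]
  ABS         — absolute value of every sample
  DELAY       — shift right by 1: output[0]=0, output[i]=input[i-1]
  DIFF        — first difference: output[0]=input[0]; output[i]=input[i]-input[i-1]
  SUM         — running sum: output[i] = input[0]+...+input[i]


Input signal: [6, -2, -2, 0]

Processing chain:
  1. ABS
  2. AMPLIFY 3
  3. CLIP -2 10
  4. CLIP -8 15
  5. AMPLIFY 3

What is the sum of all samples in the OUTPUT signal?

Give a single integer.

Answer: 66

Derivation:
Input: [6, -2, -2, 0]
Stage 1 (ABS): |6|=6, |-2|=2, |-2|=2, |0|=0 -> [6, 2, 2, 0]
Stage 2 (AMPLIFY 3): 6*3=18, 2*3=6, 2*3=6, 0*3=0 -> [18, 6, 6, 0]
Stage 3 (CLIP -2 10): clip(18,-2,10)=10, clip(6,-2,10)=6, clip(6,-2,10)=6, clip(0,-2,10)=0 -> [10, 6, 6, 0]
Stage 4 (CLIP -8 15): clip(10,-8,15)=10, clip(6,-8,15)=6, clip(6,-8,15)=6, clip(0,-8,15)=0 -> [10, 6, 6, 0]
Stage 5 (AMPLIFY 3): 10*3=30, 6*3=18, 6*3=18, 0*3=0 -> [30, 18, 18, 0]
Output sum: 66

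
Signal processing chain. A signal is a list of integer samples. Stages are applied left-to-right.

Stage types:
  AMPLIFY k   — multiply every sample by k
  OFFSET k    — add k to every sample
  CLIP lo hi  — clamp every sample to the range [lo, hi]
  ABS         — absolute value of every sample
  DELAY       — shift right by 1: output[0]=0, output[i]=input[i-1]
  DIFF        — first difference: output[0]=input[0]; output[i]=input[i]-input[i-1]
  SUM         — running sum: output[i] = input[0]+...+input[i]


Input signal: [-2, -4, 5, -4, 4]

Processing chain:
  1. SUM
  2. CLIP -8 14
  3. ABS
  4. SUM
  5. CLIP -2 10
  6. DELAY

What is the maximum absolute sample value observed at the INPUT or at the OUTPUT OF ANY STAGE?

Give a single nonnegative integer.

Answer: 15

Derivation:
Input: [-2, -4, 5, -4, 4] (max |s|=5)
Stage 1 (SUM): sum[0..0]=-2, sum[0..1]=-6, sum[0..2]=-1, sum[0..3]=-5, sum[0..4]=-1 -> [-2, -6, -1, -5, -1] (max |s|=6)
Stage 2 (CLIP -8 14): clip(-2,-8,14)=-2, clip(-6,-8,14)=-6, clip(-1,-8,14)=-1, clip(-5,-8,14)=-5, clip(-1,-8,14)=-1 -> [-2, -6, -1, -5, -1] (max |s|=6)
Stage 3 (ABS): |-2|=2, |-6|=6, |-1|=1, |-5|=5, |-1|=1 -> [2, 6, 1, 5, 1] (max |s|=6)
Stage 4 (SUM): sum[0..0]=2, sum[0..1]=8, sum[0..2]=9, sum[0..3]=14, sum[0..4]=15 -> [2, 8, 9, 14, 15] (max |s|=15)
Stage 5 (CLIP -2 10): clip(2,-2,10)=2, clip(8,-2,10)=8, clip(9,-2,10)=9, clip(14,-2,10)=10, clip(15,-2,10)=10 -> [2, 8, 9, 10, 10] (max |s|=10)
Stage 6 (DELAY): [0, 2, 8, 9, 10] = [0, 2, 8, 9, 10] -> [0, 2, 8, 9, 10] (max |s|=10)
Overall max amplitude: 15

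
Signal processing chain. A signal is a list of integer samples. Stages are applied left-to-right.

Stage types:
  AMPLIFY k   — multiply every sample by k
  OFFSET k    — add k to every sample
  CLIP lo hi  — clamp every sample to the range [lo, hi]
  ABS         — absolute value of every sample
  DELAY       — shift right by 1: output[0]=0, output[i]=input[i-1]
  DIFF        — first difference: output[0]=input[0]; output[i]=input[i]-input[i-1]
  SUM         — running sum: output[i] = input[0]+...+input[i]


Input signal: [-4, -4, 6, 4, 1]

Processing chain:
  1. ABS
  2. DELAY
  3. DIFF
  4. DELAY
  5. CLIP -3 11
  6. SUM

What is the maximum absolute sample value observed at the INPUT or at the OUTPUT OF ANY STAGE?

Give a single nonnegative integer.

Answer: 6

Derivation:
Input: [-4, -4, 6, 4, 1] (max |s|=6)
Stage 1 (ABS): |-4|=4, |-4|=4, |6|=6, |4|=4, |1|=1 -> [4, 4, 6, 4, 1] (max |s|=6)
Stage 2 (DELAY): [0, 4, 4, 6, 4] = [0, 4, 4, 6, 4] -> [0, 4, 4, 6, 4] (max |s|=6)
Stage 3 (DIFF): s[0]=0, 4-0=4, 4-4=0, 6-4=2, 4-6=-2 -> [0, 4, 0, 2, -2] (max |s|=4)
Stage 4 (DELAY): [0, 0, 4, 0, 2] = [0, 0, 4, 0, 2] -> [0, 0, 4, 0, 2] (max |s|=4)
Stage 5 (CLIP -3 11): clip(0,-3,11)=0, clip(0,-3,11)=0, clip(4,-3,11)=4, clip(0,-3,11)=0, clip(2,-3,11)=2 -> [0, 0, 4, 0, 2] (max |s|=4)
Stage 6 (SUM): sum[0..0]=0, sum[0..1]=0, sum[0..2]=4, sum[0..3]=4, sum[0..4]=6 -> [0, 0, 4, 4, 6] (max |s|=6)
Overall max amplitude: 6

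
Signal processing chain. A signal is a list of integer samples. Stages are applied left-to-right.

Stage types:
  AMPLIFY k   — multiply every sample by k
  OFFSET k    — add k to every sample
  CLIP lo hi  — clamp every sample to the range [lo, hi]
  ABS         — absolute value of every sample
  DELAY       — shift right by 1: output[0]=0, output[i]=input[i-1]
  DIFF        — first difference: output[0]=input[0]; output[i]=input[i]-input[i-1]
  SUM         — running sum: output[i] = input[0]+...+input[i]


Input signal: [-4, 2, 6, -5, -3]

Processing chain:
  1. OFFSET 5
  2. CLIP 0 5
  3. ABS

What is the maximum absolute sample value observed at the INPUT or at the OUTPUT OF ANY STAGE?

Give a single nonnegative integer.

Input: [-4, 2, 6, -5, -3] (max |s|=6)
Stage 1 (OFFSET 5): -4+5=1, 2+5=7, 6+5=11, -5+5=0, -3+5=2 -> [1, 7, 11, 0, 2] (max |s|=11)
Stage 2 (CLIP 0 5): clip(1,0,5)=1, clip(7,0,5)=5, clip(11,0,5)=5, clip(0,0,5)=0, clip(2,0,5)=2 -> [1, 5, 5, 0, 2] (max |s|=5)
Stage 3 (ABS): |1|=1, |5|=5, |5|=5, |0|=0, |2|=2 -> [1, 5, 5, 0, 2] (max |s|=5)
Overall max amplitude: 11

Answer: 11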